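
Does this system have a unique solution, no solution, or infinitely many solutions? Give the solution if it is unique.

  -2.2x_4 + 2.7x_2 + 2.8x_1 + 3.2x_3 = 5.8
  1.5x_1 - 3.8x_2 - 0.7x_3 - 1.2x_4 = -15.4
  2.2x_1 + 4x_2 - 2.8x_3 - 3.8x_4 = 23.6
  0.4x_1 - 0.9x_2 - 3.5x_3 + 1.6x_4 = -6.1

x_1 = -3, x_2 = 4, x_3 = -1, x_4 = -3

Row-reduce the augmented matrix:
R1 ← R1 / (14/5).
R2 ← R2 − 3/2·R1.
R3 ← R3 − 11/5·R1.
R4 ← R4 − 2/5·R1.
R2 ← R2 / (-1469/280).
R1 ← R1 − 27/28·R2.
R3 ← R3 − 263/140·R2.
R4 ← R4 + 9/7·R2.
R3 ← R3 / (-3491/565).
R1 ← R1 − 79/113·R3.
R2 ← R2 − 52/113·R3.
R4 ← R4 + 3803/1130·R3.
R4 ← R4 / (1385087/453830).
R1 ← R1 + 46513/45383·R4.
R2 ← R2 + 6842/45383·R4.
R3 ← R3 − 15271/45383·R4.
Reading off the reduced rows gives x_1 = -3, x_2 = 4, x_3 = -1, x_4 = -3.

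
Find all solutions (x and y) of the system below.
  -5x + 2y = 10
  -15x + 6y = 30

Row-reduce:
R1 ← R1 / (-5).
R2 ← R2 + 15·R1.
Rank is 1 with 2 unknowns, leaving y free.

infinitely many solutions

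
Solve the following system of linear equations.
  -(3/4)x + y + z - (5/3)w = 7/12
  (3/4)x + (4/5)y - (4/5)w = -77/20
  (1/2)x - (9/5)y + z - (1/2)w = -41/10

Row-reduce:
R1 ← R1 / (-3/4).
R2 ← R2 − 3/4·R1.
R3 ← R3 − 1/2·R1.
R2 ← R2 / (9/5).
R1 ← R1 + 4/3·R2.
R3 ← R3 + 17/15·R2.
R3 ← R3 / (62/27).
R1 ← R1 + 16/27·R3.
R2 ← R2 − 5/9·R3.
Rank is 3 with 4 unknowns, leaving w free.

infinitely many solutions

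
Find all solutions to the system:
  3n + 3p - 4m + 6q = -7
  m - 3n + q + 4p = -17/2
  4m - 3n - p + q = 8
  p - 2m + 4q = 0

m = 1/2, n = -2/3, p = -3, q = 1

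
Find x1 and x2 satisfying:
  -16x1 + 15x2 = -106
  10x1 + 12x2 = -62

Row-reduce the augmented matrix:
R1 ← R1 / (-16).
R2 ← R2 − 10·R1.
R2 ← R2 / (171/8).
R1 ← R1 + 15/16·R2.
Reading off the reduced rows gives x1 = 1, x2 = -6.

x1 = 1, x2 = -6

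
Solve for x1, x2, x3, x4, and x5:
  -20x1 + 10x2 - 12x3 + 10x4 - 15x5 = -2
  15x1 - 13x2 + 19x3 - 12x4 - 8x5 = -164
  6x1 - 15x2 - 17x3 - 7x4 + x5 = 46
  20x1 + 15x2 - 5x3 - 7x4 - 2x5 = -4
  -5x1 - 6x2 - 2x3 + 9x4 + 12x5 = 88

x1 = -1, x2 = 1, x3 = -4, x4 = 1, x5 = 6

Row-reduce the augmented matrix:
R1 ← R1 / (-20).
R2 ← R2 − 15·R1.
R3 ← R3 − 6·R1.
R4 ← R4 − 20·R1.
R5 ← R5 + 5·R1.
R2 ← R2 / (-11/2).
R1 ← R1 + 1/2·R2.
R3 ← R3 + 12·R2.
R4 ← R4 − 25·R2.
R5 ← R5 + 17/2·R2.
R3 ← R3 / (-2333/55).
R1 ← R1 + 17/55·R3.
R2 ← R2 + 20/11·R3.
R4 ← R4 − 313/11·R3.
R5 ← R5 + 159/11·R3.
R4 ← R4 / (-31616/2333).
R1 ← R1 + 311/2333·R4.
R2 ← R2 − 1327/2333·R4.
R3 ← R3 + 320/2333·R4.
R5 ← R5 − 26764/2333·R4.
R5 ← R5 / (-135235/3952).
R1 ← R1 − 47319/15808·R5.
R2 ← R2 + 22959/15808·R5.
R3 ← R3 + 55/494·R5.
R4 ← R4 − 91773/15808·R5.
Reading off the reduced rows gives x1 = -1, x2 = 1, x3 = -4, x4 = 1, x5 = 6.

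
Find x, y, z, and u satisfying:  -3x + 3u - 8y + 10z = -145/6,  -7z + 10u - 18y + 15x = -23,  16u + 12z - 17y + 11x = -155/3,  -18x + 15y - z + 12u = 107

x = -3, y = 4/3, z = -3, u = 5/2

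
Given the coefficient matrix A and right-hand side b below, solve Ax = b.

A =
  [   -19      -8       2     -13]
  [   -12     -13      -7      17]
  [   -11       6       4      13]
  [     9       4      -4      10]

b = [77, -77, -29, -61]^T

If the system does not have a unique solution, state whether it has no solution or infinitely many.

x_1 = -1, x_2 = 0, x_3 = 3, x_4 = -4

Row-reduce the augmented matrix:
R1 ← R1 / (-19).
R2 ← R2 + 12·R1.
R3 ← R3 + 11·R1.
R4 ← R4 − 9·R1.
R2 ← R2 / (-151/19).
R1 ← R1 − 8/19·R2.
R3 ← R3 − 202/19·R2.
R4 ← R4 − 4/19·R2.
R3 ← R3 / (-1240/151).
R1 ← R1 + 82/151·R3.
R2 ← R2 − 157/151·R3.
R4 ← R4 + 494/151·R3.
R4 ← R4 / (-2651/155).
R1 ← R1 + 243/155·R4.
R2 ← R2 − 573/155·R4.
R3 ← R3 + 1024/155·R4.
Reading off the reduced rows gives x_1 = -1, x_2 = 0, x_3 = 3, x_4 = -4.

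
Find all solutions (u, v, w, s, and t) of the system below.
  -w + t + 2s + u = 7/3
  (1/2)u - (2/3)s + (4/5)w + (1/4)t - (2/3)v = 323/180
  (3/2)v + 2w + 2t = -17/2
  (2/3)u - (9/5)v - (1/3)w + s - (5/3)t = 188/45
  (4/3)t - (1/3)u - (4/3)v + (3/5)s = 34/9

Row-reduce the augmented matrix:
R2 ← R2 − 1/2·R1.
R4 ← R4 − 2/3·R1.
R5 ← R5 + 1/3·R1.
R2 ← R2 / (-2/3).
R3 ← R3 − 3/2·R2.
R4 ← R4 + 9/5·R2.
R5 ← R5 + 4/3·R2.
R3 ← R3 / (197/40).
R1 ← R1 + 1·R3.
R2 ← R2 + 39/20·R3.
R4 ← R4 + 953/300·R3.
R5 ← R5 + 44/15·R3.
R4 ← R4 / (1033/591).
R1 ← R1 − 244/197·R4.
R2 ← R2 − 200/197·R4.
R3 ← R3 + 150/197·R4.
R5 ← R5 − 2331/985·R4.
R5 ← R5 / (103629/25825).
R1 ← R1 − 18697/10330·R5.
R2 ← R2 − 1414/1033·R5.
R3 ← R3 + 55/2066·R5.
R4 ← R4 + 4321/10330·R5.
Reading off the reduced rows gives u = 5/3, v = -3, w = -3, s = -5/3, t = 1.

u = 5/3, v = -3, w = -3, s = -5/3, t = 1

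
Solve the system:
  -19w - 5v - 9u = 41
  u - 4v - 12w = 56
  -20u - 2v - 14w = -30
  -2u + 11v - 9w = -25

Row-reduce the augmented matrix:
R1 ← R1 / (-9).
R2 ← R2 − 1·R1.
R3 ← R3 + 20·R1.
R4 ← R4 + 2·R1.
R2 ← R2 / (-41/9).
R1 ← R1 − 5/9·R2.
R3 ← R3 − 82/9·R2.
R4 ← R4 − 109/9·R2.
Swap R3 and R4.
R3 ← R3 / (-1734/41).
R1 ← R1 − 16/41·R3.
R2 ← R2 − 127/41·R3.
R4 reduces to 0 = 0, so the extra equation is consistent.
Reading off the reduced rows gives u = 4, v = -4, w = -3.

u = 4, v = -4, w = -3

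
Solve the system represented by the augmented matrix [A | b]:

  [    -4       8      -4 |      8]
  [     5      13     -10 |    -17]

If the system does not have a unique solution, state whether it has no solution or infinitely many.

infinitely many solutions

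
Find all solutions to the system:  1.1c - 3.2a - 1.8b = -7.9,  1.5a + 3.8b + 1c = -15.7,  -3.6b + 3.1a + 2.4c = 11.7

a = 3, b = -4, c = -5

Row-reduce the augmented matrix:
R1 ← R1 / (-16/5).
R2 ← R2 − 3/2·R1.
R3 ← R3 − 31/10·R1.
R2 ← R2 / (473/160).
R1 ← R1 − 9/16·R2.
R3 ← R3 + 171/32·R2.
R3 ← R3 / (29351/4730).
R1 ← R1 + 299/473·R3.
R2 ← R2 − 485/946·R3.
Reading off the reduced rows gives a = 3, b = -4, c = -5.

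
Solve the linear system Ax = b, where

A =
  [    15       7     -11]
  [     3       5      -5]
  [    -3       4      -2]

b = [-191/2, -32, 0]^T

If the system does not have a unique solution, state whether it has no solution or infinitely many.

no solution

Row-reduce:
R1 ← R1 / (15).
R2 ← R2 − 3·R1.
R3 ← R3 + 3·R1.
R2 ← R2 / (18/5).
R1 ← R1 − 7/15·R2.
R3 ← R3 − 27/5·R2.
Row 3 reduces to 0 = 1/4, a contradiction. The system is inconsistent.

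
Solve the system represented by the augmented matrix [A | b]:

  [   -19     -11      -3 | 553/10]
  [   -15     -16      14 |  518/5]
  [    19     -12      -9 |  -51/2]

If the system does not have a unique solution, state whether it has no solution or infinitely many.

x_1 = -9/5, x_2 = -13/5, x_3 = 5/2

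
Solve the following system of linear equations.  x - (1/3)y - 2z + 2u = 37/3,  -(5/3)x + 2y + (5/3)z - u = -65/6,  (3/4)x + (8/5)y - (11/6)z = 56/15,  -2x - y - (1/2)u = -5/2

x = 1, y = -1, z = -5/2, u = 3

Row-reduce the augmented matrix:
R2 ← R2 + 5/3·R1.
R3 ← R3 − 3/4·R1.
R4 ← R4 + 2·R1.
R2 ← R2 / (13/9).
R1 ← R1 + 1/3·R2.
R3 ← R3 − 37/20·R2.
R4 ← R4 + 5/3·R2.
R3 ← R3 / (281/156).
R1 ← R1 + 31/13·R3.
R2 ← R2 + 15/13·R3.
R4 ← R4 + 77/13·R3.
R4 ← R4 / (-24073/2810).
R1 ← R1 + 4782/1405·R4.
R2 ← R2 + 354/281·R4.
R3 ← R3 + 3501/1405·R4.
Reading off the reduced rows gives x = 1, y = -1, z = -5/2, u = 3.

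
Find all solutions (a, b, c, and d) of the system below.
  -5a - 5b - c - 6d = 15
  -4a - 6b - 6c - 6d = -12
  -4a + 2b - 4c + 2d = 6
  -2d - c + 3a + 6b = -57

Row-reduce the augmented matrix:
R1 ← R1 / (-5).
R2 ← R2 + 4·R1.
R3 ← R3 + 4·R1.
R4 ← R4 − 3·R1.
R2 ← R2 / (-2).
R1 ← R1 − 1·R2.
R3 ← R3 − 6·R2.
R4 ← R4 − 3·R2.
R3 ← R3 / (-94/5).
R1 ← R1 + 12/5·R3.
R2 ← R2 − 13/5·R3.
R4 ← R4 + 47/5·R3.
R4 ← R4 / (-9).
R1 ← R1 − 9/47·R4.
R2 ← R2 − 49/47·R4.
R3 ← R3 + 8/47·R4.
Reading off the reduced rows gives a = -6, b = -4, c = 5, d = 5.

a = -6, b = -4, c = 5, d = 5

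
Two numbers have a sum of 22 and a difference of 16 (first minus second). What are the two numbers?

Let x = first number, y = second number.
  x + y = 22
  x - y = 16
Row-reduce the augmented matrix:
R2 ← R2 − 1·R1.
R2 ← R2 / (-2).
R1 ← R1 − 1·R2.
Reading off the reduced rows gives x = 19, y = 3.

first number: 19, second number: 3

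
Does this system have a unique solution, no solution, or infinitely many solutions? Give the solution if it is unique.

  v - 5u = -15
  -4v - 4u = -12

u = 3, v = 0

From equation 1: v = -15 + 5·u.
Substitute into equation 2 and solve: u = 3.
Then v = 0.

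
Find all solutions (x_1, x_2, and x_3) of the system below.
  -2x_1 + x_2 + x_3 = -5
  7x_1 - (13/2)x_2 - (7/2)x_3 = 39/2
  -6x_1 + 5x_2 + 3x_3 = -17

Row-reduce:
R1 ← R1 / (-2).
R2 ← R2 − 7·R1.
R3 ← R3 + 6·R1.
R2 ← R2 / (-3).
R1 ← R1 + 1/2·R2.
R3 ← R3 − 2·R2.
Row 3 reduces to 0 = -2/3, a contradiction. The system is inconsistent.

no solution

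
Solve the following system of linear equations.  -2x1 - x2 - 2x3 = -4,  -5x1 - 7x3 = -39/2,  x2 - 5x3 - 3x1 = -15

no solution

Row-reduce:
R1 ← R1 / (-2).
R2 ← R2 + 5·R1.
R3 ← R3 + 3·R1.
R2 ← R2 / (5/2).
R1 ← R1 − 1/2·R2.
R3 ← R3 − 5/2·R2.
Row 3 reduces to 0 = 1/2, a contradiction. The system is inconsistent.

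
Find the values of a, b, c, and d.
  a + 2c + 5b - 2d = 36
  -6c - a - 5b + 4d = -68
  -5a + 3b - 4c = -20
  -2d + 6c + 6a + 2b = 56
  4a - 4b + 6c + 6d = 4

a = 1, b = 3, c = 6, d = -4

Row-reduce the augmented matrix:
R2 ← R2 + 1·R1.
R3 ← R3 + 5·R1.
R4 ← R4 − 6·R1.
R5 ← R5 − 4·R1.
Swap R2 and R3.
R2 ← R2 / (28).
R1 ← R1 − 5·R2.
R4 ← R4 + 28·R2.
R5 ← R5 + 24·R2.
R3 ← R3 / (-4).
R1 ← R1 − 13/14·R3.
R2 ← R2 − 3/14·R3.
R5 ← R5 − 22/7·R3.
Swap R4 and R5.
R4 ← R4 / (7).
R1 ← R1 − 1/4·R4.
R2 ← R2 + 1/4·R4.
R3 ← R3 + 1/2·R4.
R5 reduces to 0 = 0, so the extra equation is consistent.
Reading off the reduced rows gives a = 1, b = 3, c = 6, d = -4.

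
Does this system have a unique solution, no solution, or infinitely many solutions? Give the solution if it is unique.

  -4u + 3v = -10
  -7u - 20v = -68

Row-reduce the augmented matrix:
R1 ← R1 / (-4).
R2 ← R2 + 7·R1.
R2 ← R2 / (-101/4).
R1 ← R1 + 3/4·R2.
Reading off the reduced rows gives u = 4, v = 2.

u = 4, v = 2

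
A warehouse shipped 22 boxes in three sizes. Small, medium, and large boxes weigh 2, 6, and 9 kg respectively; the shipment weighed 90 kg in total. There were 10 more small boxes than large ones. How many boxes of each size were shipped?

Let s = small boxes, m = medium boxes, l = large boxes.
  l + m + s = 22
  2s + 6m + 9l = 90
  s - l = 10
Row-reduce the augmented matrix:
R2 ← R2 − 2·R1.
R3 ← R3 − 1·R1.
R2 ← R2 / (4).
R1 ← R1 − 1·R2.
R3 ← R3 + 1·R2.
R3 ← R3 / (-1/4).
R1 ← R1 + 3/4·R3.
R2 ← R2 − 7/4·R3.
Reading off the reduced rows gives s = 12, m = 8, l = 2.

small boxes: 12, medium boxes: 8, large boxes: 2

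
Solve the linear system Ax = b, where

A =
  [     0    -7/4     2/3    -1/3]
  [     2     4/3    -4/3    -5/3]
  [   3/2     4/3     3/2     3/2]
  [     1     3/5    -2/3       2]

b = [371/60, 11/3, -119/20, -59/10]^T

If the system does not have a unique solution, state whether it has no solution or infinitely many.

Row-reduce the augmented matrix:
Swap R1 and R2.
R1 ← R1 / (2).
R3 ← R3 − 3/2·R1.
R4 ← R4 − 1·R1.
R2 ← R2 / (-7/4).
R1 ← R1 − 2/3·R2.
R3 ← R3 − 1/3·R2.
R4 ← R4 + 1/15·R2.
R3 ← R3 / (331/126).
R1 ← R1 + 26/63·R3.
R2 ← R2 + 8/21·R3.
R4 ← R4 + 8/315·R3.
R4 ← R4 / (28519/9930).
R1 ← R1 + 1069/1986·R4.
R2 ← R2 − 192/331·R4.
R3 ← R3 − 677/662·R4.
Reading off the reduced rows gives x_1 = 3/2, x_2 = -3, x_3 = 0, x_4 = -14/5.

x_1 = 3/2, x_2 = -3, x_3 = 0, x_4 = -14/5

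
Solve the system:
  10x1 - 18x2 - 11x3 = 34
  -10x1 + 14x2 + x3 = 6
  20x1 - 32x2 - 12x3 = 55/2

Row-reduce:
R1 ← R1 / (10).
R2 ← R2 + 10·R1.
R3 ← R3 − 20·R1.
R2 ← R2 / (-4).
R1 ← R1 + 9/5·R2.
R3 ← R3 − 4·R2.
Row 3 reduces to 0 = -1/2, a contradiction. The system is inconsistent.

no solution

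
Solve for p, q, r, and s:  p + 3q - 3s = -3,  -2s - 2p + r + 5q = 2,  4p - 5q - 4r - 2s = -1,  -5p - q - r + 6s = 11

p = -3, q = -1, r = -1, s = -1

Row-reduce the augmented matrix:
R2 ← R2 + 2·R1.
R3 ← R3 − 4·R1.
R4 ← R4 + 5·R1.
R2 ← R2 / (11).
R1 ← R1 − 3·R2.
R3 ← R3 + 17·R2.
R4 ← R4 − 14·R2.
R3 ← R3 / (-27/11).
R1 ← R1 + 3/11·R3.
R2 ← R2 − 1/11·R3.
R4 ← R4 + 25/11·R3.
R4 ← R4 / (91/27).
R1 ← R1 + 5/9·R4.
R2 ← R2 + 22/27·R4.
R3 ← R3 − 26/27·R4.
Reading off the reduced rows gives p = -3, q = -1, r = -1, s = -1.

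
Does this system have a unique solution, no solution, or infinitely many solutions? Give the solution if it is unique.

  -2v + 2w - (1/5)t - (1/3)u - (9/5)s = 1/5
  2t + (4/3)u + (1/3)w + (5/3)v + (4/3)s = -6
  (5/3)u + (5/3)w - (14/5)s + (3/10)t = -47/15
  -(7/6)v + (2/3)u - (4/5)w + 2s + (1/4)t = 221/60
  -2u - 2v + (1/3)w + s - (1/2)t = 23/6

no solution

Row-reduce:
R1 ← R1 / (-1/3).
R2 ← R2 − 4/3·R1.
R3 ← R3 − 5/3·R1.
R4 ← R4 − 2/3·R1.
R5 ← R5 + 2·R1.
R2 ← R2 / (-19/3).
R1 ← R1 − 6·R2.
R3 ← R3 + 10·R2.
R4 ← R4 + 31/6·R2.
R5 ← R5 − 10·R2.
R3 ← R3 / (-85/57).
R1 ← R1 − 36/19·R3.
R2 ← R2 + 25/19·R3.
R4 ← R4 + 2051/570·R3.
R5 ← R5 − 85/57·R3.
R4 ← R4 / (118667/12750).
R1 ← R1 + 1437/425·R4.
R2 ← R2 − 269/85·R4.
R3 ← R3 − 723/425·R4.
Row 5 reduces to 0 = 1/2, a contradiction. The system is inconsistent.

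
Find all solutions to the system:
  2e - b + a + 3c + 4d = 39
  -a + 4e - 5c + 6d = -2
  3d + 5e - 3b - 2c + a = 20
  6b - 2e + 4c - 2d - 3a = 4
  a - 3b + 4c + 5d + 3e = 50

Row-reduce the augmented matrix:
R2 ← R2 + 1·R1.
R3 ← R3 − 1·R1.
R4 ← R4 + 3·R1.
R5 ← R5 − 1·R1.
R2 ← R2 / (-1).
R1 ← R1 + 1·R2.
R3 ← R3 + 2·R2.
R4 ← R4 − 3·R2.
R5 ← R5 + 2·R2.
R3 ← R3 / (-1).
R1 ← R1 − 5·R3.
R2 ← R2 − 2·R3.
R4 ← R4 − 7·R3.
R5 ← R5 − 5·R3.
R4 ← R4 / (-107).
R1 ← R1 + 111·R4.
R2 ← R2 + 52·R4.
R3 ← R3 − 21·R4.
R5 ← R5 + 124·R4.
R5 ← R5 / (-908/107).
R1 ← R1 + 692/107·R5.
R2 ← R2 + 436/107·R5.
R3 ← R3 − 102/107·R5.
R4 ← R4 − 41/107·R5.
Reading off the reduced rows gives a = 4, b = 1, c = 6, d = 2, e = 5.

a = 4, b = 1, c = 6, d = 2, e = 5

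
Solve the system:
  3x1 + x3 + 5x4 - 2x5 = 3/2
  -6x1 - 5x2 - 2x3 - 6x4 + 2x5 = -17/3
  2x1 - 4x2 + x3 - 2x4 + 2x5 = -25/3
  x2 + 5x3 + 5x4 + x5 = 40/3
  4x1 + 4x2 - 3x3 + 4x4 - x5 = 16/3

Row-reduce the augmented matrix:
R1 ← R1 / (3).
R2 ← R2 + 6·R1.
R3 ← R3 − 2·R1.
R5 ← R5 − 4·R1.
R2 ← R2 / (-5).
R3 ← R3 + 4·R2.
R4 ← R4 − 1·R2.
R5 ← R5 − 4·R2.
R3 ← R3 / (1/3).
R1 ← R1 − 1/3·R3.
R4 ← R4 − 5·R3.
R5 ← R5 + 13/3·R3.
R4 ← R4 / (669/5).
R1 ← R1 − 51/5·R4.
R2 ← R2 + 4/5·R4.
R3 ← R3 + 128/5·R4.
R5 ← R5 + 552/5·R4.
R5 ← R5 / (811/223).
R1 ← R1 + 1/223·R5.
R2 ← R2 + 26/669·R5.
R3 ← R3 − 506/669·R5.
R4 ← R4 + 367/669·R5.
Reading off the reduced rows gives x1 = -3/2, x2 = 4/3, x3 = 0, x4 = 2, x5 = 2.

x1 = -3/2, x2 = 4/3, x3 = 0, x4 = 2, x5 = 2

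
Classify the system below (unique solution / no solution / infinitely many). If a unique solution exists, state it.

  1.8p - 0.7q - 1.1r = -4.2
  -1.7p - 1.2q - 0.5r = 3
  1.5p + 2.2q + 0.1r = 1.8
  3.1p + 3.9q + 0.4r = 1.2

Row-reduce the augmented matrix:
R1 ← R1 / (9/5).
R2 ← R2 + 17/10·R1.
R3 ← R3 − 3/2·R1.
R4 ← R4 − 31/10·R1.
R2 ← R2 / (-67/36).
R1 ← R1 + 7/18·R2.
R3 ← R3 − 167/60·R2.
R4 ← R4 − 919/180·R2.
R3 ← R3 / (-2152/1675).
R1 ← R1 + 97/335·R3.
R2 ← R2 − 277/335·R3.
R4 ← R4 + 3228/1675·R3.
R4 reduces to 0 = 0, so the extra equation is consistent.
Reading off the reduced rows gives p = -3, q = 3, r = -3.

p = -3, q = 3, r = -3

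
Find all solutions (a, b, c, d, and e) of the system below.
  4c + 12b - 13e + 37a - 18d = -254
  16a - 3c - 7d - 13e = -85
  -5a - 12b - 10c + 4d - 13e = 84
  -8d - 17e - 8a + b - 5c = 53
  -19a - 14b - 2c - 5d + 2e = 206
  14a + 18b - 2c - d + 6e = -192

a = -6, b = -6, c = 1, d = -2, e = 0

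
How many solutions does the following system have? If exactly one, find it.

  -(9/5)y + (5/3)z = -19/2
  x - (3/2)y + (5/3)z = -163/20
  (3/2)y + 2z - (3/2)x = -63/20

Row-reduce the augmented matrix:
Swap R1 and R2.
R3 ← R3 + 3/2·R1.
R2 ← R2 / (-9/5).
R1 ← R1 + 3/2·R2.
R3 ← R3 + 3/4·R2.
R3 ← R3 / (137/36).
R1 ← R1 − 5/18·R3.
R2 ← R2 + 25/27·R3.
Reading off the reduced rows gives x = 3/5, y = 5/2, z = -3.

x = 3/5, y = 5/2, z = -3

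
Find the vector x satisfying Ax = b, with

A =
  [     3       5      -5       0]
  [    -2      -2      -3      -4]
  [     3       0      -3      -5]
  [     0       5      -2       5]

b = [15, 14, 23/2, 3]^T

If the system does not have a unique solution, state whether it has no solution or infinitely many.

Row-reduce:
R1 ← R1 / (3).
R2 ← R2 + 2·R1.
R3 ← R3 − 3·R1.
R2 ← R2 / (4/3).
R1 ← R1 − 5/3·R2.
R3 ← R3 + 5·R2.
R4 ← R4 − 5·R2.
R3 ← R3 / (-87/4).
R1 ← R1 − 25/4·R3.
R2 ← R2 + 19/4·R3.
R4 ← R4 − 87/4·R3.
Row 4 reduces to 0 = -1/2, a contradiction. The system is inconsistent.

no solution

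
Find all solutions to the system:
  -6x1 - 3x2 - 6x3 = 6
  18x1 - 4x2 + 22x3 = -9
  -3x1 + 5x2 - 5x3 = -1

no solution

Row-reduce:
R1 ← R1 / (-6).
R2 ← R2 − 18·R1.
R3 ← R3 + 3·R1.
R2 ← R2 / (-13).
R1 ← R1 − 1/2·R2.
R3 ← R3 − 13/2·R2.
Row 3 reduces to 0 = 1/2, a contradiction. The system is inconsistent.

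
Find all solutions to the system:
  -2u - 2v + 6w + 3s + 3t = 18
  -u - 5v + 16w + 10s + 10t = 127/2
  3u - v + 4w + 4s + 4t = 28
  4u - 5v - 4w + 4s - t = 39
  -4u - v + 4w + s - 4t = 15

no solution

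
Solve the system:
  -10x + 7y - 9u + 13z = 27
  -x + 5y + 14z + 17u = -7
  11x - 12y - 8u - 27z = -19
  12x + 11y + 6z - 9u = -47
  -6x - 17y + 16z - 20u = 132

Row-reduce:
R1 ← R1 / (-10).
R2 ← R2 + 1·R1.
R3 ← R3 − 11·R1.
R4 ← R4 − 12·R1.
R5 ← R5 + 6·R1.
R2 ← R2 / (43/10).
R1 ← R1 + 7/10·R2.
R3 ← R3 + 43/10·R2.
R4 ← R4 − 97/5·R2.
R5 ← R5 + 106/5·R2.
Swap R3 and R4.
R3 ← R3 / (-1535/43).
R1 ← R1 − 33/43·R3.
R2 ← R2 − 127/43·R3.
R5 ← R5 − 3045/43·R3.
Swap R4 and R5.
R4 ← R4 / (-38629/307).
R1 ← R1 − 2536/1535·R4.
R2 ← R2 + 6381/1535·R4.
R3 ← R3 − 4324/1535·R4.
Row 5 reduces to 0 = 1, a contradiction. The system is inconsistent.

no solution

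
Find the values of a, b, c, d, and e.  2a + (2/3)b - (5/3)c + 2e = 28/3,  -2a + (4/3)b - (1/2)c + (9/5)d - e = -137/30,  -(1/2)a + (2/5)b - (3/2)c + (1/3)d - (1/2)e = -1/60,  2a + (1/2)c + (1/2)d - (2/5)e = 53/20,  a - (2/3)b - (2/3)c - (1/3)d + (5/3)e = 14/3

a = 2, b = 1, c = -1, d = -1/2, e = 3/2

Row-reduce the augmented matrix:
R1 ← R1 / (2).
R2 ← R2 + 2·R1.
R3 ← R3 + 1/2·R1.
R4 ← R4 − 2·R1.
R5 ← R5 − 1·R1.
R2 ← R2 / (2).
R1 ← R1 − 1/3·R2.
R3 ← R3 − 17/30·R2.
R4 ← R4 + 2/3·R2.
R5 ← R5 + 1·R2.
R3 ← R3 / (-469/360).
R1 ← R1 + 17/36·R3.
R2 ← R2 + 13/12·R3.
R4 ← R4 − 13/9·R3.
R5 ← R5 + 11/12·R3.
R4 ← R4 / (12721/14070).
R1 ← R1 + 332/1407·R4.
R2 ← R2 − 491/469·R4.
R3 ← R3 − 318/2345·R4.
R5 ← R5 − 4861/7035·R4.
R5 ← R5 / (607852/190815).
R1 ← R1 − 4003/12721·R5.
R2 ← R2 − 44427/12721·R5.
R3 ← R3 − 36546/63605·R5.
R4 ← R4 + 33498/12721·R5.
Reading off the reduced rows gives a = 2, b = 1, c = -1, d = -1/2, e = 3/2.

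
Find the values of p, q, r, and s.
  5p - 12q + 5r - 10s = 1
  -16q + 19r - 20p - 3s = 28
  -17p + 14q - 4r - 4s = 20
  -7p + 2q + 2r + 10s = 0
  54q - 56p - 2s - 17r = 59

Row-reduce the augmented matrix:
R1 ← R1 / (5).
R2 ← R2 + 20·R1.
R3 ← R3 + 17·R1.
R4 ← R4 + 7·R1.
R5 ← R5 + 56·R1.
R2 ← R2 / (-64).
R1 ← R1 + 12/5·R2.
R3 ← R3 + 134/5·R2.
R4 ← R4 + 74/5·R2.
R5 ← R5 + 402/5·R2.
R3 ← R3 / (-533/160).
R1 ← R1 + 37/80·R3.
R2 ← R2 + 39/64·R3.
R4 ← R4 + 3/160·R3.
R5 ← R5 + 1599/160·R3.
R4 ← R4 / (3228/533).
R1 ← R1 − 1273/533·R4.
R2 ← R2 − 355/82·R4.
R3 ← R3 − 3199/533·R4.
R5 reduces to 0 = 0, so the extra equation is consistent.
Reading off the reduced rows gives p = 0, q = 2, r = 3, s = -1.

p = 0, q = 2, r = 3, s = -1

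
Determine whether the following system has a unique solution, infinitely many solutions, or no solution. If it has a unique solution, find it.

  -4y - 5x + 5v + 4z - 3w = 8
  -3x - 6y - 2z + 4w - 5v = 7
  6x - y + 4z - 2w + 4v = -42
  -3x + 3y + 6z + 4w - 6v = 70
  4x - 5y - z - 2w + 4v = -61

x = -6, y = 4, z = 3, w = 1, v = -3

Row-reduce the augmented matrix:
R1 ← R1 / (-5).
R2 ← R2 + 3·R1.
R3 ← R3 − 6·R1.
R4 ← R4 + 3·R1.
R5 ← R5 − 4·R1.
R2 ← R2 / (-18/5).
R1 ← R1 − 4/5·R2.
R3 ← R3 + 29/5·R2.
R4 ← R4 − 27/5·R2.
R5 ← R5 + 41/5·R2.
R3 ← R3 / (143/9).
R1 ← R1 + 16/9·R3.
R2 ← R2 − 11/9·R3.
R4 ← R4 + 3·R3.
R5 ← R5 − 110/9·R3.
R4 ← R4 / (1670/143).
R1 ← R1 − 31/143·R4.
R2 ← R2 + 6/13·R4.
R3 ← R3 + 269/286·R4.
R5 ← R5 + 159/26·R4.
R5 ← R5 / (-79/668).
R1 ← R1 − 31/334·R5.
R2 ← R2 + 33/167·R5.
R3 ← R3 − 65/668·R5.
R4 ← R4 + 477/334·R5.
Reading off the reduced rows gives x = -6, y = 4, z = 3, w = 1, v = -3.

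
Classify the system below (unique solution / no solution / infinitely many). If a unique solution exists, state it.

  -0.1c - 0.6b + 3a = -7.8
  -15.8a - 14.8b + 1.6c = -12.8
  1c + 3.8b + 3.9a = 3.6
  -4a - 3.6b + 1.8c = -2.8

a = -2, b = 3, c = 0

Row-reduce the augmented matrix:
R1 ← R1 / (3).
R2 ← R2 + 79/5·R1.
R3 ← R3 − 39/10·R1.
R4 ← R4 + 4·R1.
R2 ← R2 / (-449/25).
R1 ← R1 + 1/5·R2.
R3 ← R3 − 229/50·R2.
R4 ← R4 + 22/5·R2.
R3 ← R3 / (9454/6735).
R1 ← R1 + 61/1347·R3.
R2 ← R2 + 161/2694·R3.
R4 ← R4 − 9454/6735·R3.
R4 reduces to 0 = 0, so the extra equation is consistent.
Reading off the reduced rows gives a = -2, b = 3, c = 0.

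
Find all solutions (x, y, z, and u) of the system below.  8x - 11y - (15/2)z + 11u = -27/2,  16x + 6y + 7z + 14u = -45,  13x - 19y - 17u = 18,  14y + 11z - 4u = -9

Row-reduce:
R1 ← R1 / (8).
R2 ← R2 − 16·R1.
R3 ← R3 − 13·R1.
R2 ← R2 / (28).
R1 ← R1 + 11/8·R2.
R3 ← R3 + 9/8·R2.
R4 ← R4 − 14·R2.
R3 ← R3 / (183/14).
R1 ← R1 − 1/7·R3.
R2 ← R2 − 11/14·R3.
Rank is 3 with 4 unknowns, leaving u free.

infinitely many solutions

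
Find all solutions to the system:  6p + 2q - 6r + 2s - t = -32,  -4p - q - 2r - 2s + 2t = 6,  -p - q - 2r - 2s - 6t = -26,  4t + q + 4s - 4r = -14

infinitely many solutions

Row-reduce:
R1 ← R1 / (6).
R2 ← R2 + 4·R1.
R3 ← R3 + 1·R1.
R2 ← R2 / (1/3).
R1 ← R1 − 1/3·R2.
R3 ← R3 + 2/3·R2.
R4 ← R4 − 1·R2.
R3 ← R3 / (-15).
R1 ← R1 − 5·R3.
R2 ← R2 + 18·R3.
R4 ← R4 − 14·R3.
R4 ← R4 / (16/5).
R2 ← R2 − 8/5·R4.
R3 ← R3 − 1/5·R4.
Rank is 4 with 5 unknowns, leaving t free.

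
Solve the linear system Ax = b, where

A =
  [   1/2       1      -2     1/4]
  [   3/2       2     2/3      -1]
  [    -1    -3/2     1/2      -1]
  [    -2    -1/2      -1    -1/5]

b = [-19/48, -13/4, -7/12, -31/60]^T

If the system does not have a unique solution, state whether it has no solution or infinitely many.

x_1 = 1/3, x_2 = -1, x_3 = 0, x_4 = 7/4

Row-reduce the augmented matrix:
R1 ← R1 / (1/2).
R2 ← R2 − 3/2·R1.
R3 ← R3 + 1·R1.
R4 ← R4 + 2·R1.
R2 ← R2 / (-1).
R1 ← R1 − 2·R2.
R3 ← R3 − 1/2·R2.
R4 ← R4 − 7/2·R2.
R3 ← R3 / (-1/6).
R1 ← R1 − 28/3·R3.
R2 ← R2 + 20/3·R3.
R4 ← R4 − 43/3·R3.
R4 ← R4 / (-4943/40).
R1 ← R1 + 80·R4.
R2 ← R2 − 227/4·R4.
R3 ← R3 − 33/4·R4.
Reading off the reduced rows gives x_1 = 1/3, x_2 = -1, x_3 = 0, x_4 = 7/4.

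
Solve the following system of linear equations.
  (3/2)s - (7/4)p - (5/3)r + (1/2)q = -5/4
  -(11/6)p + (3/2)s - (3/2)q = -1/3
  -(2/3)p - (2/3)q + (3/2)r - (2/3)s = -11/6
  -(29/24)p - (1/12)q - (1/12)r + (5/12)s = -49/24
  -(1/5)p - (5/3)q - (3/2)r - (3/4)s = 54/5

no solution

Row-reduce:
R1 ← R1 / (-7/4).
R2 ← R2 + 11/6·R1.
R3 ← R3 + 2/3·R1.
R4 ← R4 + 29/24·R1.
R5 ← R5 + 1/5·R1.
R2 ← R2 / (-85/42).
R1 ← R1 + 2/7·R2.
R3 ← R3 + 6/7·R2.
R4 ← R4 + 3/7·R2.
R5 ← R5 + 181/105·R2.
R3 ← R3 / (427/306).
R1 ← R1 − 12/17·R3.
R2 ← R2 + 44/51·R3.
R4 ← R4 − 427/612·R3.
R5 ← R5 + 4279/1530·R3.
Swap R4 and R5.
R4 ← R4 / (-60049/18300).
R1 ← R1 + 72/305·R4.
R2 ← R2 + 217/305·R4.
R3 ← R3 + 264/305·R4.
Row 5 reduces to 0 = -1/2, a contradiction. The system is inconsistent.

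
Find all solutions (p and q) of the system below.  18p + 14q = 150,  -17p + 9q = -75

p = 6, q = 3

Row-reduce the augmented matrix:
R1 ← R1 / (18).
R2 ← R2 + 17·R1.
R2 ← R2 / (200/9).
R1 ← R1 − 7/9·R2.
Reading off the reduced rows gives p = 6, q = 3.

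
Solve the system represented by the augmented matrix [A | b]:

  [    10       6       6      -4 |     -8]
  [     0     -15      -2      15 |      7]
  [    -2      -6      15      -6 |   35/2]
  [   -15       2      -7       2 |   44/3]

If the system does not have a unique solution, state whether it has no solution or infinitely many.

Row-reduce the augmented matrix:
R1 ← R1 / (10).
R3 ← R3 + 2·R1.
R4 ← R4 + 15·R1.
R2 ← R2 / (-15).
R1 ← R1 − 3/5·R2.
R3 ← R3 + 24/5·R2.
R4 ← R4 − 11·R2.
R3 ← R3 / (421/25).
R1 ← R1 − 13/25·R3.
R2 ← R2 − 2/15·R3.
R4 ← R4 − 8/15·R3.
R4 ← R4 / (9305/1263).
R1 ← R1 − 235/421·R4.
R2 ← R2 + 1147/1263·R4.
R3 ← R3 + 290/421·R4.
Reading off the reduced rows gives x_1 = -3/2, x_2 = 1/3, x_3 = 3/2, x_4 = 1.

x_1 = -3/2, x_2 = 1/3, x_3 = 3/2, x_4 = 1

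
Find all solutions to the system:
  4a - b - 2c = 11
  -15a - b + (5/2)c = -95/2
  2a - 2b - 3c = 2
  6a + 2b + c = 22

no solution

Row-reduce:
R1 ← R1 / (4).
R2 ← R2 + 15·R1.
R3 ← R3 − 2·R1.
R4 ← R4 − 6·R1.
R2 ← R2 / (-19/4).
R1 ← R1 + 1/4·R2.
R3 ← R3 + 3/2·R2.
R4 ← R4 − 7/2·R2.
R3 ← R3 / (-8/19).
R1 ← R1 + 9/38·R3.
R2 ← R2 − 20/19·R3.
R4 ← R4 − 6/19·R3.
Row 4 reduces to 0 = -1/4, a contradiction. The system is inconsistent.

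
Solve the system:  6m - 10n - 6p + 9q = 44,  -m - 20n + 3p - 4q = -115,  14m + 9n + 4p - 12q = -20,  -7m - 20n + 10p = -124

Row-reduce the augmented matrix:
R1 ← R1 / (6).
R2 ← R2 + 1·R1.
R3 ← R3 − 14·R1.
R4 ← R4 + 7·R1.
R2 ← R2 / (-65/3).
R1 ← R1 + 5/3·R2.
R3 ← R3 − 97/3·R2.
R4 ← R4 + 95/3·R2.
R3 ← R3 / (1364/65).
R1 ← R1 + 15/13·R3.
R2 ← R2 + 6/65·R3.
R4 ← R4 − 1/13·R3.
R4 ← R4 / (38979/2728).
R1 ← R1 + 893/2728·R4.
R2 ← R2 + 63/1364·R4.
R3 ← R3 + 4775/2728·R4.
Reading off the reduced rows gives m = 2, n = 4, p = -3, q = 6.

m = 2, n = 4, p = -3, q = 6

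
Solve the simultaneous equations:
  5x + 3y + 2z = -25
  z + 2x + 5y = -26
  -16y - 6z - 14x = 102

infinitely many solutions

Row-reduce:
R1 ← R1 / (5).
R2 ← R2 − 2·R1.
R3 ← R3 + 14·R1.
R2 ← R2 / (19/5).
R1 ← R1 − 3/5·R2.
R3 ← R3 + 38/5·R2.
Rank is 2 with 3 unknowns, leaving z free.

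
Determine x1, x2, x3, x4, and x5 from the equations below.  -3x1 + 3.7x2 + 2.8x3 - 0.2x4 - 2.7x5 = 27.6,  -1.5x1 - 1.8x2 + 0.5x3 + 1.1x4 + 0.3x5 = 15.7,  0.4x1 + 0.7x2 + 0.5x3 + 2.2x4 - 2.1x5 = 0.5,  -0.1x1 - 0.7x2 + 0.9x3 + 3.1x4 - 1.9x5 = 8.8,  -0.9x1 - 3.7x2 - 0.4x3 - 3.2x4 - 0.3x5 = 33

x1 = -6, x2 = -5, x3 = 5, x4 = -3, x5 = -5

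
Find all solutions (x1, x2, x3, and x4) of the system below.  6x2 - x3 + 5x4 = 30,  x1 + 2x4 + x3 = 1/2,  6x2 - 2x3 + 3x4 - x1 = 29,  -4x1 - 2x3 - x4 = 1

no solution

Row-reduce:
Swap R1 and R2.
R3 ← R3 + 1·R1.
R4 ← R4 + 4·R1.
R2 ← R2 / (6).
R3 ← R3 − 6·R2.
Swap R3 and R4.
R3 ← R3 / (2).
R1 ← R1 − 1·R3.
R2 ← R2 + 1/6·R3.
Row 4 reduces to 0 = -1/2, a contradiction. The system is inconsistent.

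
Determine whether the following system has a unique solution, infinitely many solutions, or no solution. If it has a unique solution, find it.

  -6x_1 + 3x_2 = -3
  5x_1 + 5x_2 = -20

x_1 = -1, x_2 = -3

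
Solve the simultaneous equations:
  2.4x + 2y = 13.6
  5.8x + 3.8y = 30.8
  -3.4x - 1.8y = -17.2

x = 4, y = 2

Row-reduce the augmented matrix:
R1 ← R1 / (12/5).
R2 ← R2 − 29/5·R1.
R3 ← R3 + 17/5·R1.
R2 ← R2 / (-31/30).
R1 ← R1 − 5/6·R2.
R3 ← R3 − 31/30·R2.
R3 reduces to 0 = 0, so the extra equation is consistent.
Reading off the reduced rows gives x = 4, y = 2.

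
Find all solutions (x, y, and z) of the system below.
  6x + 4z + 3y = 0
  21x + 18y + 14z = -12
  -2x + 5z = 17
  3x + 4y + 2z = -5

Row-reduce:
R1 ← R1 / (6).
R2 ← R2 − 21·R1.
R3 ← R3 + 2·R1.
R4 ← R4 − 3·R1.
R2 ← R2 / (15/2).
R1 ← R1 − 1/2·R2.
R3 ← R3 − 1·R2.
R4 ← R4 − 5/2·R2.
R3 ← R3 / (19/3).
R1 ← R1 − 2/3·R3.
Row 4 reduces to 0 = -1, a contradiction. The system is inconsistent.

no solution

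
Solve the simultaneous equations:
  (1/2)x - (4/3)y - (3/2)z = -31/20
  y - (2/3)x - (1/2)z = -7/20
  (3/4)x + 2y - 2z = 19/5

x = 12/5, y = 3/2, z = 1/2

Row-reduce the augmented matrix:
R1 ← R1 / (1/2).
R2 ← R2 + 2/3·R1.
R3 ← R3 − 3/4·R1.
R2 ← R2 / (-7/9).
R1 ← R1 + 8/3·R2.
R3 ← R3 − 4·R2.
R3 ← R3 / (-353/28).
R1 ← R1 − 39/7·R3.
R2 ← R2 − 45/14·R3.
Reading off the reduced rows gives x = 12/5, y = 3/2, z = 1/2.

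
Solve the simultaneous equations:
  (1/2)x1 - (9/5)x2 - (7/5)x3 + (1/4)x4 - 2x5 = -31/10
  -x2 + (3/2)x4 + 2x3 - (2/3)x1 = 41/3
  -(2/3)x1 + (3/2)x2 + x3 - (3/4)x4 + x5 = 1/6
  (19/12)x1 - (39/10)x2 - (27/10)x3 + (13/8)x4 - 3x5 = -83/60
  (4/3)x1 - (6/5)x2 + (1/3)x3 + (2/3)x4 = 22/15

Row-reduce:
R1 ← R1 / (1/2).
R2 ← R2 + 2/3·R1.
R3 ← R3 + 2/3·R1.
R4 ← R4 − 19/12·R1.
R5 ← R5 − 4/3·R1.
R2 ← R2 / (-17/5).
R1 ← R1 + 18/5·R2.
R3 ← R3 + 9/10·R2.
R4 ← R4 − 9/5·R2.
R5 ← R5 − 18/5·R2.
R3 ← R3 / (-46/51).
R1 ← R1 + 50/17·R3.
R2 ← R2 + 2/51·R3.
R4 ← R4 − 92/51·R3.
R5 ← R5 − 1073/255·R3.
Swap R4 and R5.
R4 ← R4 / (-34/15).
R1 ← R1 − 3/2·R4.
R2 ← R2 + 1/2·R4.
R3 ← R3 − 1·R4.
Row 5 reduces to 0 = 1/2, a contradiction. The system is inconsistent.

no solution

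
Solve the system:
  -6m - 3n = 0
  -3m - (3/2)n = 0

infinitely many solutions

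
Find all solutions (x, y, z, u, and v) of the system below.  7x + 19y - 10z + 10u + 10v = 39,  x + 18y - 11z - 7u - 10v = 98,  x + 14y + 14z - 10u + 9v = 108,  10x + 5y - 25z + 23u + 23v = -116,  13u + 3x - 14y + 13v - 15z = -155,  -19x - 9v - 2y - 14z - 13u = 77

Row-reduce the augmented matrix:
R1 ← R1 / (7).
R2 ← R2 − 1·R1.
R3 ← R3 − 1·R1.
R4 ← R4 − 10·R1.
R5 ← R5 − 3·R1.
R6 ← R6 + 19·R1.
R2 ← R2 / (107/7).
R1 ← R1 − 19/7·R2.
R3 ← R3 − 79/7·R2.
R4 ← R4 + 155/7·R2.
R5 ← R5 + 155/7·R2.
R6 ← R6 − 347/7·R2.
R3 ← R3 / (2407/107).
R1 ← R1 − 29/107·R3.
R2 ← R2 + 67/107·R3.
R4 ← R4 + 2630/107·R3.
R5 ← R5 + 2630/107·R3.
R6 ← R6 + 1081/107·R3.
R4 ← R4 / (-22104/2407).
R1 ← R1 − 248/83·R4.
R2 ← R2 + 1676/2407·R4.
R3 ← R3 + 557/2407·R4.
R5 ← R5 + 22104/2407·R4.
R6 ← R6 − 94207/2407·R4.
Swap R5 and R6.
R5 ← R5 / (2288423/22104).
R1 ← R1 − 17698/2763·R5.
R2 ← R2 + 5713/5526·R5.
R3 ← R3 − 10355/22104·R5.
R4 ← R4 + 23231/22104·R5.
R6 reduces to 0 = 0, so the extra equation is consistent.
Reading off the reduced rows gives x = -5, y = 6, z = 2, u = -1, v = -1.

x = -5, y = 6, z = 2, u = -1, v = -1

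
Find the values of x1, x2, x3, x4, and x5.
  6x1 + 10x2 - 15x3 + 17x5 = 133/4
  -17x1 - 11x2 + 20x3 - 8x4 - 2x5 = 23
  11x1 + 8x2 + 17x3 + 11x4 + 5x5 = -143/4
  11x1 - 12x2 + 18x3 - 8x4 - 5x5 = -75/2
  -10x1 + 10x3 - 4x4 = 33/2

x1 = -2, x2 = 0, x3 = -3/4, x4 = -1, x5 = 2

Row-reduce the augmented matrix:
R1 ← R1 / (6).
R2 ← R2 + 17·R1.
R3 ← R3 − 11·R1.
R4 ← R4 − 11·R1.
R5 ← R5 + 10·R1.
R2 ← R2 / (52/3).
R1 ← R1 − 5/3·R2.
R3 ← R3 + 31/3·R2.
R4 ← R4 + 91/3·R2.
R5 ← R5 − 50/3·R2.
R3 ← R3 / (3233/104).
R1 ← R1 + 35/104·R3.
R2 ← R2 + 135/104·R3.
R4 ← R4 − 49/8·R3.
R5 ← R5 − 345/52·R3.
R4 ← R4 / (-75095/3233).
R1 ← R1 − 2705/3233·R4.
R2 ← R2 + 651/3233·R4.
R3 ← R3 − 648/3233·R4.
R5 ← R5 − 7638/3233·R4.
R5 ← R5 / (-888776/75095).
R1 ← R1 − 101/15019·R5.
R2 ← R2 − 175387/75095·R5.
R3 ← R3 − 32019/75095·R5.
R4 ← R4 + 143409/75095·R5.
Reading off the reduced rows gives x1 = -2, x2 = 0, x3 = -3/4, x4 = -1, x5 = 2.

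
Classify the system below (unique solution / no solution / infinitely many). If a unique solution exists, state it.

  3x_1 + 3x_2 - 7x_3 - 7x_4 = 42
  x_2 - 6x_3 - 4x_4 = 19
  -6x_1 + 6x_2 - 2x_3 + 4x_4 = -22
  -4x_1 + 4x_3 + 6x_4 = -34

no solution

Row-reduce:
R1 ← R1 / (3).
R3 ← R3 + 6·R1.
R4 ← R4 + 4·R1.
R1 ← R1 − 1·R2.
R3 ← R3 − 12·R2.
R4 ← R4 − 4·R2.
R3 ← R3 / (56).
R1 ← R1 − 11/3·R3.
R2 ← R2 + 6·R3.
R4 ← R4 − 56/3·R3.
Row 4 reduces to 0 = 4/3, a contradiction. The system is inconsistent.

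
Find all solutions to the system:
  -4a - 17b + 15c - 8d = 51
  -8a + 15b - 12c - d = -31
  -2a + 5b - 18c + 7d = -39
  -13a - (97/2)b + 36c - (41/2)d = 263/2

Row-reduce:
R1 ← R1 / (-4).
R2 ← R2 + 8·R1.
R3 ← R3 + 2·R1.
R4 ← R4 + 13·R1.
R2 ← R2 / (49).
R1 ← R1 − 17/4·R2.
R3 ← R3 − 27/2·R2.
R4 ← R4 − 27/4·R2.
R3 ← R3 / (-195/14).
R1 ← R1 + 3/28·R3.
R2 ← R2 + 6/7·R3.
R4 ← R4 + 195/28·R3.
Row 4 reduces to 0 = -2, a contradiction. The system is inconsistent.

no solution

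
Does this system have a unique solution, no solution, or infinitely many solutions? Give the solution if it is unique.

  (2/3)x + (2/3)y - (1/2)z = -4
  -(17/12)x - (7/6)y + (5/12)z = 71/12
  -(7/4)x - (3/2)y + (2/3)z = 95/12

infinitely many solutions

Row-reduce:
R1 ← R1 / (2/3).
R2 ← R2 + 17/12·R1.
R3 ← R3 + 7/4·R1.
R2 ← R2 / (1/4).
R1 ← R1 − 1·R2.
R3 ← R3 − 1/4·R2.
Rank is 2 with 3 unknowns, leaving z free.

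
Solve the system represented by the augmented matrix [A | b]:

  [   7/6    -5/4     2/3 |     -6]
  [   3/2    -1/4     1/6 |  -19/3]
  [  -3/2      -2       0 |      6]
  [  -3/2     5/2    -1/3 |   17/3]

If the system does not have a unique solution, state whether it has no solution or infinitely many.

no solution

Row-reduce:
R1 ← R1 / (7/6).
R2 ← R2 − 3/2·R1.
R3 ← R3 + 3/2·R1.
R4 ← R4 + 3/2·R1.
R2 ← R2 / (19/14).
R1 ← R1 + 15/14·R2.
R3 ← R3 + 101/28·R2.
R4 ← R4 − 25/28·R2.
R3 ← R3 / (-223/228).
R1 ← R1 − 1/38·R3.
R2 ← R2 + 29/57·R3.
R4 ← R4 − 223/228·R3.
Row 4 reduces to 0 = -1, a contradiction. The system is inconsistent.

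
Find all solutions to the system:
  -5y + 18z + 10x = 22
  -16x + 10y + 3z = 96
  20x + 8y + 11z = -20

Row-reduce the augmented matrix:
R1 ← R1 / (10).
R2 ← R2 + 16·R1.
R3 ← R3 − 20·R1.
R2 ← R2 / (2).
R1 ← R1 + 1/2·R2.
R3 ← R3 − 18·R2.
R3 ← R3 / (-1556/5).
R1 ← R1 − 39/4·R3.
R2 ← R2 − 159/10·R3.
Reading off the reduced rows gives x = -4, y = 2, z = 4.

x = -4, y = 2, z = 4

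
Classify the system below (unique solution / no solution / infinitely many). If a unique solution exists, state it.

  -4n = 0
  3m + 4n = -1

m = -1/3, n = 0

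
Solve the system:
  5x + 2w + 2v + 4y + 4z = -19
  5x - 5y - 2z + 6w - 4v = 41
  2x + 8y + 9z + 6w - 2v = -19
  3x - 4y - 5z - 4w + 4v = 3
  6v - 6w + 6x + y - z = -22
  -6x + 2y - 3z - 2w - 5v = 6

Row-reduce:
R1 ← R1 / (5).
R2 ← R2 − 5·R1.
R3 ← R3 − 2·R1.
R4 ← R4 − 3·R1.
R5 ← R5 − 6·R1.
R6 ← R6 + 6·R1.
R2 ← R2 / (-9).
R1 ← R1 − 4/5·R2.
R3 ← R3 − 32/5·R2.
R4 ← R4 + 32/5·R2.
R5 ← R5 + 19/5·R2.
R6 ← R6 − 34/5·R2.
R3 ← R3 / (47/15).
R1 ← R1 − 4/15·R3.
R2 ← R2 − 2/3·R3.
R4 ← R4 + 47/15·R3.
R5 ← R5 + 49/15·R3.
R6 ← R6 + 41/15·R3.
Swap R4 and R5.
R4 ← R4 / (-80/47).
R1 ← R1 − 10/141·R4.
R2 ← R2 + 304/141·R4.
R3 ← R3 − 362/141·R4.
R6 ← R6 − 1472/141·R4.
Swap R5 and R6.
R5 ← R5 / (-313/15).
R1 ← R1 − 5/12·R5.
R2 ← R2 − 56/15·R5.
R3 ← R3 + 247/60·R5.
R4 ← R4 − 29/40·R5.
Row 6 reduces to 0 = 3, a contradiction. The system is inconsistent.

no solution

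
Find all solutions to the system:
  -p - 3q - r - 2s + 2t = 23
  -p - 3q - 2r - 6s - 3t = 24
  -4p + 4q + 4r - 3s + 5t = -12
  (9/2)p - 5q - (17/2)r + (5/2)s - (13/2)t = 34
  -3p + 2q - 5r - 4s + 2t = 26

no solution

Row-reduce:
R1 ← R1 / (-1).
R2 ← R2 + 1·R1.
R3 ← R3 + 4·R1.
R4 ← R4 − 9/2·R1.
R5 ← R5 + 3·R1.
Swap R2 and R3.
R2 ← R2 / (16).
R1 ← R1 − 3·R2.
R4 ← R4 + 37/2·R2.
R5 ← R5 − 11·R2.
R3 ← R3 / (-1).
R1 ← R1 + 1/2·R3.
R2 ← R2 − 1/2·R3.
R4 ← R4 + 15/4·R3.
R5 ← R5 + 15/2·R3.
R4 ← R4 / (457/32).
R1 ← R1 − 49/16·R4.
R2 ← R2 + 27/16·R4.
R3 ← R3 − 4·R4.
R5 ← R5 − 457/16·R4.
Row 5 reduces to 0 = -6, a contradiction. The system is inconsistent.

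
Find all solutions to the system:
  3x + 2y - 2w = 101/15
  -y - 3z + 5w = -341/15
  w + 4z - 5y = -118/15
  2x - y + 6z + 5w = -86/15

x = -7/5, y = 14/5, z = 11/5, w = -8/3

Row-reduce the augmented matrix:
R1 ← R1 / (3).
R4 ← R4 − 2·R1.
R2 ← R2 / (-1).
R1 ← R1 − 2/3·R2.
R3 ← R3 + 5·R2.
R4 ← R4 + 7/3·R2.
R3 ← R3 / (19).
R1 ← R1 + 2·R3.
R2 ← R2 − 3·R3.
R4 ← R4 − 13·R3.
R4 ← R4 / (632/57).
R1 ← R1 − 8/57·R4.
R2 ← R2 + 23/19·R4.
R3 ← R3 + 24/19·R4.
Reading off the reduced rows gives x = -7/5, y = 14/5, z = 11/5, w = -8/3.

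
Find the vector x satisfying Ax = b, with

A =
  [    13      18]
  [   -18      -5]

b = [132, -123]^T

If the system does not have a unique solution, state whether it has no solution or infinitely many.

Row-reduce the augmented matrix:
R1 ← R1 / (13).
R2 ← R2 + 18·R1.
R2 ← R2 / (259/13).
R1 ← R1 − 18/13·R2.
Reading off the reduced rows gives x_1 = 6, x_2 = 3.

x_1 = 6, x_2 = 3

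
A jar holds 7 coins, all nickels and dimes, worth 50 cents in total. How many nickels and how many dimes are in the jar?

nickels: 4, dimes: 3

Let n = nickels, d = dimes.
  n + d = 7
  5n + 10d = 50
From equation 1: n = 7 − d.
Substitute into equation 2 and solve: d = 3.
Then n = 4.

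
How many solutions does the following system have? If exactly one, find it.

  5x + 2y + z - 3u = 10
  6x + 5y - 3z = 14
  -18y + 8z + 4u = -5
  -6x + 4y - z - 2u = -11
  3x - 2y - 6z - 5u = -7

no solution

Row-reduce:
R1 ← R1 / (5).
R2 ← R2 − 6·R1.
R4 ← R4 + 6·R1.
R5 ← R5 − 3·R1.
R2 ← R2 / (13/5).
R1 ← R1 − 2/5·R2.
R3 ← R3 + 18·R2.
R4 ← R4 − 32/5·R2.
R5 ← R5 + 16/5·R2.
R3 ← R3 / (-274/13).
R1 ← R1 − 11/13·R3.
R2 ← R2 + 21/13·R3.
R4 ← R4 − 137/13·R3.
R5 ← R5 + 153/13·R3.
Swap R4 and R5.
R4 ← R4 / (-2044/137).
R1 ← R1 − 1/137·R4.
R2 ← R2 + 114/137·R4.
R3 ← R3 + 188/137·R4.
Row 5 reduces to 0 = 1/2, a contradiction. The system is inconsistent.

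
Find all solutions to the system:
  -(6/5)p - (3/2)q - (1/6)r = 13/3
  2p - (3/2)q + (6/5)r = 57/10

Row-reduce:
R1 ← R1 / (-6/5).
R2 ← R2 − 2·R1.
R2 ← R2 / (-4).
R1 ← R1 − 5/4·R2.
Rank is 2 with 3 unknowns, leaving r free.

infinitely many solutions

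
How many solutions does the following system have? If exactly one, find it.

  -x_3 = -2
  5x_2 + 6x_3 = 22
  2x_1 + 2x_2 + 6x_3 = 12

Row-reduce the augmented matrix:
Swap R1 and R3.
R1 ← R1 / (2).
R2 ← R2 / (5).
R1 ← R1 − 1·R2.
R3 ← R3 / (-1).
R1 ← R1 − 9/5·R3.
R2 ← R2 − 6/5·R3.
Reading off the reduced rows gives x_1 = -2, x_2 = 2, x_3 = 2.

x_1 = -2, x_2 = 2, x_3 = 2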